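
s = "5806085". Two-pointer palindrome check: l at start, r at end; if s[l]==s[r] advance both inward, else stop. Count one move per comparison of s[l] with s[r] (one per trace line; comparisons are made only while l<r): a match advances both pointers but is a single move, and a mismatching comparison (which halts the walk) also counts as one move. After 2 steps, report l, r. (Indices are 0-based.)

[0,6] '5'=='5' → l++,r--
[1,5] '8'=='8' → l++,r--

l=2, r=4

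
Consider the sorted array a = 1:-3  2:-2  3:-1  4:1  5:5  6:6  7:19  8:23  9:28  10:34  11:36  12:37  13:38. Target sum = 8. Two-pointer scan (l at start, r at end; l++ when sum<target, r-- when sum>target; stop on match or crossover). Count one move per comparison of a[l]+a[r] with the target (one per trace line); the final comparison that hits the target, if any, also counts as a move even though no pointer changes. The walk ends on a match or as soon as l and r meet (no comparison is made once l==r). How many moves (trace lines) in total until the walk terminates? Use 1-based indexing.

12 moves

[1,13] -3+38=35 >8 → r--
[1,12] -3+37=34 >8 → r--
[1,11] -3+36=33 >8 → r--
[1,10] -3+34=31 >8 → r--
[1,9] -3+28=25 >8 → r--
[1,8] -3+23=20 >8 → r--
[1,7] -3+19=16 >8 → r--
[1,6] -3+6=3 <8 → l++
[2,6] -2+6=4 <8 → l++
[3,6] -1+6=5 <8 → l++
[4,6] 1+6=7 <8 → l++
[5,6] 5+6=11 >8 → r--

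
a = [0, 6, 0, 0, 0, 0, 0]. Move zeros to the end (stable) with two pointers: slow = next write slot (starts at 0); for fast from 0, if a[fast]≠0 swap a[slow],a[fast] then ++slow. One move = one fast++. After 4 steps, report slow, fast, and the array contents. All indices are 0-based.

slow=0 fast=0: a[fast]=0, fast++
slow=0 fast=1: a[fast]=6≠0 swap→a[0]=6, slow++,fast++
slow=1 fast=2: a[fast]=0, fast++
slow=1 fast=3: a[fast]=0, fast++

slow=1, fast=4, a=[6, 0, 0, 0, 0, 0, 0]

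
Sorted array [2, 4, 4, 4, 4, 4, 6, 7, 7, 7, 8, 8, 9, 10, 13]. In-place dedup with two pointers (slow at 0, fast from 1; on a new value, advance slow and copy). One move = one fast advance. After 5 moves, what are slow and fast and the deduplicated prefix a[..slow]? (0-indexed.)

slow=0 fast=1: a[fast]=4≠a[slow]=2 write a[1]=4, slow++,fast++
slow=1 fast=2: a[fast]=4=a[slow] dup, fast++
slow=1 fast=3: a[fast]=4=a[slow] dup, fast++
slow=1 fast=4: a[fast]=4=a[slow] dup, fast++
slow=1 fast=5: a[fast]=4=a[slow] dup, fast++

slow=1, fast=6, prefix=[2, 4]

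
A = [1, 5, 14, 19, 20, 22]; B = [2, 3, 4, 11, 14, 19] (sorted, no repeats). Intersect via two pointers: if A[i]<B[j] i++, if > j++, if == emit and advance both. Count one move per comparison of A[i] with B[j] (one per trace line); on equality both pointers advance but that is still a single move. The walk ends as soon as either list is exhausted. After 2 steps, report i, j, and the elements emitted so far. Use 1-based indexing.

i=2, j=2, emitted=[]

i=1 j=1: 1<2, i++
i=2 j=1: 5>2, j++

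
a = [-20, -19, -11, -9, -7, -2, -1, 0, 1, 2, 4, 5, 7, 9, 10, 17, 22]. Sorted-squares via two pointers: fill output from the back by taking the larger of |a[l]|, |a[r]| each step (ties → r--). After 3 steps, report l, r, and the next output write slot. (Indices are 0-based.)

[0,16] |-20|<=|22| out[16]=484 → r--
[0,15] |-20|>|17| out[15]=400 → l++
[1,15] |-19|>|17| out[14]=361 → l++

l=2, r=15, next write slot=13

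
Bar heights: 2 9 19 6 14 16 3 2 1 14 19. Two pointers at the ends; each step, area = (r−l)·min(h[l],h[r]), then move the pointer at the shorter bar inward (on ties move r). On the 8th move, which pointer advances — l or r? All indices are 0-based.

[0,10] min(2,19)*10=20 best=20 * → l++
[1,10] min(9,19)*9=81 best=81 * → l++
[2,10] min(19,19)*8=152 best=152 * → r--
[2,9] min(19,14)*7=98 best=152 → r--
[2,8] min(19,1)*6=6 best=152 → r--
[2,7] min(19,2)*5=10 best=152 → r--
[2,6] min(19,3)*4=12 best=152 → r--
[2,5] min(19,16)*3=48 best=152 → r--

r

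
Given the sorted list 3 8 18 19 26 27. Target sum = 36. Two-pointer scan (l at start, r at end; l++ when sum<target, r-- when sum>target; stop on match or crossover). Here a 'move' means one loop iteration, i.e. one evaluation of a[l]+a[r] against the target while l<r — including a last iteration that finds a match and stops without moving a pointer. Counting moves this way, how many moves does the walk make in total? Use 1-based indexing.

[1,6] 3+27=30 <36 → l++
[2,6] 8+27=35 <36 → l++
[3,6] 18+27=45 >36 → r--
[3,5] 18+26=44 >36 → r--
[3,4] 18+19=37 >36 → r--

5 moves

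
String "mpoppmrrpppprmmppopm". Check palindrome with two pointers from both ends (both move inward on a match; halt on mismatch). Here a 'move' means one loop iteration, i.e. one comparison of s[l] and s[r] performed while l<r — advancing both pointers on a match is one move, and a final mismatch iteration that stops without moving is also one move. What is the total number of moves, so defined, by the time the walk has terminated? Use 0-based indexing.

7 moves

[0,19] 'm'=='m' → l++,r--
[1,18] 'p'=='p' → l++,r--
[2,17] 'o'=='o' → l++,r--
[3,16] 'p'=='p' → l++,r--
[4,15] 'p'=='p' → l++,r--
[5,14] 'm'=='m' → l++,r--
[6,13] 'r'!='m' → stop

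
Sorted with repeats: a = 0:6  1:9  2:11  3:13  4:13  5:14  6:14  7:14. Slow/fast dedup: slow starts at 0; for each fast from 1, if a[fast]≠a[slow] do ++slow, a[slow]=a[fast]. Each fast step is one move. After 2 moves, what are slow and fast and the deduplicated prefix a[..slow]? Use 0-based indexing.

slow=0 fast=1: a[fast]=9≠a[slow]=6 write a[1]=9, slow++,fast++
slow=1 fast=2: a[fast]=11≠a[slow]=9 write a[2]=11, slow++,fast++

slow=2, fast=3, prefix=[6, 9, 11]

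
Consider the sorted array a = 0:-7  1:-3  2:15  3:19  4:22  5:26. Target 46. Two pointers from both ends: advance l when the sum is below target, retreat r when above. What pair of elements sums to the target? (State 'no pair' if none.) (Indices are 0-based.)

l=0 r=5: -7+26=19 <46, l++
l=1 r=5: -3+26=23 <46, l++
l=2 r=5: 15+26=41 <46, l++
l=3 r=5: 19+26=45 <46, l++
l=4 r=5: 22+26=48 >46, r--

no pair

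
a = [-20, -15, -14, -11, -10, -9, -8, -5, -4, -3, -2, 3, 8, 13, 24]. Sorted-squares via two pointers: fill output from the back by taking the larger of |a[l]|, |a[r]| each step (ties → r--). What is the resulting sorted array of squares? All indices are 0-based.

[0,14] |-20|<=|24| out[14]=576 → r--
[0,13] |-20|>|13| out[13]=400 → l++
[1,13] |-15|>|13| out[12]=225 → l++
[2,13] |-14|>|13| out[11]=196 → l++
[3,13] |-11|<=|13| out[10]=169 → r--
[3,12] |-11|>|8| out[9]=121 → l++
[4,12] |-10|>|8| out[8]=100 → l++
[5,12] |-9|>|8| out[7]=81 → l++
[6,12] |-8|<=|8| out[6]=64 → r--
[6,11] |-8|>|3| out[5]=64 → l++
[7,11] |-5|>|3| out[4]=25 → l++
[8,11] |-4|>|3| out[3]=16 → l++
[9,11] |-3|<=|3| out[2]=9 → r--
[9,10] |-3|>|-2| out[1]=9 → l++
[10,10] |-2|<=|-2| out[0]=4 → r--

[4, 9, 9, 16, 25, 64, 64, 81, 100, 121, 169, 196, 225, 400, 576]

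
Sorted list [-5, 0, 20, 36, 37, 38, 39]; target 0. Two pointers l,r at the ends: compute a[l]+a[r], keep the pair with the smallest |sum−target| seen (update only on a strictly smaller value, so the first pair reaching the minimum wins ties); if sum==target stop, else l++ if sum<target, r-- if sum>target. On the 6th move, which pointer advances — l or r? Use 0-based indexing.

l

[0,6] -5+39=34 d=34 * → r--
[0,5] -5+38=33 d=33 * → r--
[0,4] -5+37=32 d=32 * → r--
[0,3] -5+36=31 d=31 * → r--
[0,2] -5+20=15 d=15 * → r--
[0,1] -5+0=-5 d=5 * → l++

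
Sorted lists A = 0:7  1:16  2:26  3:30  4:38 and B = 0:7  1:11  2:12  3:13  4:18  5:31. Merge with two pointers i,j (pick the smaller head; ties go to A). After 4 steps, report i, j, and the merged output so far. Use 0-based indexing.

[i=0,j=0] A[i]=7<=B[j]=7 take 7 → i++
[i=1,j=0] A[i]=16>B[j]=7 take 7 → j++
[i=1,j=1] A[i]=16>B[j]=11 take 11 → j++
[i=1,j=2] A[i]=16>B[j]=12 take 12 → j++

i=1, j=3, merged so far=[7, 7, 11, 12]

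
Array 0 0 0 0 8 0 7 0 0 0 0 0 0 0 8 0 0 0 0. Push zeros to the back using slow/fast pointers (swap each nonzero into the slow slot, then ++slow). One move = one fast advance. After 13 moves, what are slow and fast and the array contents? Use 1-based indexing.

slow=1 fast=1: a[fast]=0, fast++
slow=1 fast=2: a[fast]=0, fast++
slow=1 fast=3: a[fast]=0, fast++
slow=1 fast=4: a[fast]=0, fast++
slow=1 fast=5: a[fast]=8≠0 swap→a[1]=8, slow++,fast++
slow=2 fast=6: a[fast]=0, fast++
slow=2 fast=7: a[fast]=7≠0 swap→a[2]=7, slow++,fast++
slow=3 fast=8: a[fast]=0, fast++
slow=3 fast=9: a[fast]=0, fast++
slow=3 fast=10: a[fast]=0, fast++
slow=3 fast=11: a[fast]=0, fast++
slow=3 fast=12: a[fast]=0, fast++
slow=3 fast=13: a[fast]=0, fast++

slow=3, fast=14, a=[8, 7, 0, 0, 0, 0, 0, 0, 0, 0, 0, 0, 0, 0, 8, 0, 0, 0, 0]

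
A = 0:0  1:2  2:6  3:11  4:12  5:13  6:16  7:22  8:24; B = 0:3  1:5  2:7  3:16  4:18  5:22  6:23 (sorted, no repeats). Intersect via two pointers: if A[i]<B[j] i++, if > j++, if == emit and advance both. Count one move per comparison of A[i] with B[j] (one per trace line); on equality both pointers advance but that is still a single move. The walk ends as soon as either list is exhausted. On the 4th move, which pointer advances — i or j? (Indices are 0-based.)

j

i=0 j=0: 0<3, i++
i=1 j=0: 2<3, i++
i=2 j=0: 6>3, j++
i=2 j=1: 6>5, j++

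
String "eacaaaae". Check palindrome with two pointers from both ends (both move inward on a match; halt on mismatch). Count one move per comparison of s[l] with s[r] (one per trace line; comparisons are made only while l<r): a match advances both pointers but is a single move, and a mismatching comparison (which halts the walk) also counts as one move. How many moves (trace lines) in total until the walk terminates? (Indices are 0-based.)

[0,7] 'e'=='e' → l++,r--
[1,6] 'a'=='a' → l++,r--
[2,5] 'c'!='a' → stop

3 moves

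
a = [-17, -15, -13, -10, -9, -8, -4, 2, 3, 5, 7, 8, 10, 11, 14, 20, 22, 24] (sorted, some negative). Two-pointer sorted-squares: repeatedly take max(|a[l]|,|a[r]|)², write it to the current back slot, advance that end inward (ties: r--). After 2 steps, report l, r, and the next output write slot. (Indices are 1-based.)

l=1, r=16, next write slot=16

[1,18] |-17|<=|24| out[18]=576 → r--
[1,17] |-17|<=|22| out[17]=484 → r--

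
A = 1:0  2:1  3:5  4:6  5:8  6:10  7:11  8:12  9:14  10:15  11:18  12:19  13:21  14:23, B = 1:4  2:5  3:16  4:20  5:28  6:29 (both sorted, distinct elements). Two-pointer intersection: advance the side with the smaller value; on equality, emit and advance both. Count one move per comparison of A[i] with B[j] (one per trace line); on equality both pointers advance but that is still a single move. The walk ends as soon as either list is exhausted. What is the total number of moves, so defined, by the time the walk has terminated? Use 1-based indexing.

17 moves

i=1 j=1: 0<4, i++
i=2 j=1: 1<4, i++
i=3 j=1: 5>4, j++
i=3 j=2: 5==5 emit, i++,j++
i=4 j=3: 6<16, i++
i=5 j=3: 8<16, i++
i=6 j=3: 10<16, i++
i=7 j=3: 11<16, i++
i=8 j=3: 12<16, i++
i=9 j=3: 14<16, i++
i=10 j=3: 15<16, i++
i=11 j=3: 18>16, j++
i=11 j=4: 18<20, i++
i=12 j=4: 19<20, i++
i=13 j=4: 21>20, j++
i=13 j=5: 21<28, i++
i=14 j=5: 23<28, i++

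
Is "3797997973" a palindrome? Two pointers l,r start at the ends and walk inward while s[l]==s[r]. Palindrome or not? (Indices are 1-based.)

[1,10] '3'=='3' → l++,r--
[2,9] '7'=='7' → l++,r--
[3,8] '9'=='9' → l++,r--
[4,7] '7'=='7' → l++,r--
[5,6] '9'=='9' → l++,r--

palindrome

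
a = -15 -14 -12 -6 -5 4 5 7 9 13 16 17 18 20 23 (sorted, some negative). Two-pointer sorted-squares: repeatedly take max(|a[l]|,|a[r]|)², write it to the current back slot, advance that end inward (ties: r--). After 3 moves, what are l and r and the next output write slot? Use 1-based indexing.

l=1, r=12, next write slot=12

[1,15] |-15|<=|23| out[15]=529 → r--
[1,14] |-15|<=|20| out[14]=400 → r--
[1,13] |-15|<=|18| out[13]=324 → r--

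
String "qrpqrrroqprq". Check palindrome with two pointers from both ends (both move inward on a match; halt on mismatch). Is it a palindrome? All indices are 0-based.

not a palindrome (mismatch at 4,7)

[0,11] 'q'=='q' → l++,r--
[1,10] 'r'=='r' → l++,r--
[2,9] 'p'=='p' → l++,r--
[3,8] 'q'=='q' → l++,r--
[4,7] 'r'!='o' → stop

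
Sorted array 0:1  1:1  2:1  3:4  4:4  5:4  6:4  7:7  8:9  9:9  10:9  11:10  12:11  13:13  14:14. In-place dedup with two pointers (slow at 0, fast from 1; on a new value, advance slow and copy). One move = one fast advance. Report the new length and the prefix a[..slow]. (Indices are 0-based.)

length 8; prefix = [1, 4, 7, 9, 10, 11, 13, 14]

slow=0 fast=1: a[fast]=1=a[slow] dup, fast++
slow=0 fast=2: a[fast]=1=a[slow] dup, fast++
slow=0 fast=3: a[fast]=4≠a[slow]=1 write a[1]=4, slow++,fast++
slow=1 fast=4: a[fast]=4=a[slow] dup, fast++
slow=1 fast=5: a[fast]=4=a[slow] dup, fast++
slow=1 fast=6: a[fast]=4=a[slow] dup, fast++
slow=1 fast=7: a[fast]=7≠a[slow]=4 write a[2]=7, slow++,fast++
slow=2 fast=8: a[fast]=9≠a[slow]=7 write a[3]=9, slow++,fast++
slow=3 fast=9: a[fast]=9=a[slow] dup, fast++
slow=3 fast=10: a[fast]=9=a[slow] dup, fast++
slow=3 fast=11: a[fast]=10≠a[slow]=9 write a[4]=10, slow++,fast++
slow=4 fast=12: a[fast]=11≠a[slow]=10 write a[5]=11, slow++,fast++
slow=5 fast=13: a[fast]=13≠a[slow]=11 write a[6]=13, slow++,fast++
slow=6 fast=14: a[fast]=14≠a[slow]=13 write a[7]=14, slow++,fast++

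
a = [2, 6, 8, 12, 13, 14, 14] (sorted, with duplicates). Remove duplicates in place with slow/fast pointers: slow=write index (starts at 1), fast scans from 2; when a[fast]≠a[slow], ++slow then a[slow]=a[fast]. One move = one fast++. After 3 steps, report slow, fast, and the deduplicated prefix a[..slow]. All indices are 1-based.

(s=1,f=2) a[fast]=6≠a[slow]=2 write a[2]=6 → slow++,fast++
(s=2,f=3) a[fast]=8≠a[slow]=6 write a[3]=8 → slow++,fast++
(s=3,f=4) a[fast]=12≠a[slow]=8 write a[4]=12 → slow++,fast++

slow=4, fast=5, prefix=[2, 6, 8, 12]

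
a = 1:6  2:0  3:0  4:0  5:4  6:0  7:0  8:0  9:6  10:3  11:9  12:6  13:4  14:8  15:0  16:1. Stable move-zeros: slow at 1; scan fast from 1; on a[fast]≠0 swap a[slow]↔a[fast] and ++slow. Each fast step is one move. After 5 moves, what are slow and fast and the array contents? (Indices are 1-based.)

(s=1,f=1) a[fast]=6≠0 swap→a[1]=6 → slow++,fast++
(s=2,f=2) a[fast]=0 → fast++
(s=2,f=3) a[fast]=0 → fast++
(s=2,f=4) a[fast]=0 → fast++
(s=2,f=5) a[fast]=4≠0 swap→a[2]=4 → slow++,fast++

slow=3, fast=6, a=[6, 4, 0, 0, 0, 0, 0, 0, 6, 3, 9, 6, 4, 8, 0, 1]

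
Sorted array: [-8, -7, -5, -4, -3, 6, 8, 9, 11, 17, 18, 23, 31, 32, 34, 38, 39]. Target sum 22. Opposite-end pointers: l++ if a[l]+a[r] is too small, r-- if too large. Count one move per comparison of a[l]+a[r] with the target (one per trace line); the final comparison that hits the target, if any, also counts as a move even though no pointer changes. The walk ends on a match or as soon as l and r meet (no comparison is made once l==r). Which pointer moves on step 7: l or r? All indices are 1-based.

[1,17] -8+39=31 >22 → r--
[1,16] -8+38=30 >22 → r--
[1,15] -8+34=26 >22 → r--
[1,14] -8+32=24 >22 → r--
[1,13] -8+31=23 >22 → r--
[1,12] -8+23=15 <22 → l++
[2,12] -7+23=16 <22 → l++

l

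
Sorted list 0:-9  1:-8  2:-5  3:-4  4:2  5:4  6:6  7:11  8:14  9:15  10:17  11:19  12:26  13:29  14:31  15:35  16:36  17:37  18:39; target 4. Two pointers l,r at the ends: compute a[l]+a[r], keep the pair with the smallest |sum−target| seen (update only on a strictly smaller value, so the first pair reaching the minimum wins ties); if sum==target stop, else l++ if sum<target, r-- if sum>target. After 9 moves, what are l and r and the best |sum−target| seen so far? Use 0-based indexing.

l=0, r=9, best |Δ|=4

l=0 r=18: -9+39=30 d=26 *, r--
l=0 r=17: -9+37=28 d=24 *, r--
l=0 r=16: -9+36=27 d=23 *, r--
l=0 r=15: -9+35=26 d=22 *, r--
l=0 r=14: -9+31=22 d=18 *, r--
l=0 r=13: -9+29=20 d=16 *, r--
l=0 r=12: -9+26=17 d=13 *, r--
l=0 r=11: -9+19=10 d=6 *, r--
l=0 r=10: -9+17=8 d=4 *, r--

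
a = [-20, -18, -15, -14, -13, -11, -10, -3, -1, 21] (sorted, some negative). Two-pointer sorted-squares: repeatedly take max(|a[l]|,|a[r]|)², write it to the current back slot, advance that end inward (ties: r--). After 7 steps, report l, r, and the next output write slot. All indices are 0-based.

l=6, r=8, next write slot=2

[0,9] |-20|<=|21| out[9]=441 → r--
[0,8] |-20|>|-1| out[8]=400 → l++
[1,8] |-18|>|-1| out[7]=324 → l++
[2,8] |-15|>|-1| out[6]=225 → l++
[3,8] |-14|>|-1| out[5]=196 → l++
[4,8] |-13|>|-1| out[4]=169 → l++
[5,8] |-11|>|-1| out[3]=121 → l++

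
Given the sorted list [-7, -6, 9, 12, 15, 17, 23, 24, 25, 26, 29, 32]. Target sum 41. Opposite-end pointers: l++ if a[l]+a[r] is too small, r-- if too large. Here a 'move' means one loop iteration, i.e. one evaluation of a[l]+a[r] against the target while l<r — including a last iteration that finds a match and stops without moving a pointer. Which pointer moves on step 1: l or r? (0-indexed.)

l

l=0 r=11: -7+32=25 <41, l++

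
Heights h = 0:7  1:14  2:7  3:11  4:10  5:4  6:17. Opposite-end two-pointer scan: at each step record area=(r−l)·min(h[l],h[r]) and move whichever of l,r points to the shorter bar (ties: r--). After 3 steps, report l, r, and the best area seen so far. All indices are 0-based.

l=3, r=6, best area=70

[0,6] min(7,17)*6=42 best=42 * → l++
[1,6] min(14,17)*5=70 best=70 * → l++
[2,6] min(7,17)*4=28 best=70 → l++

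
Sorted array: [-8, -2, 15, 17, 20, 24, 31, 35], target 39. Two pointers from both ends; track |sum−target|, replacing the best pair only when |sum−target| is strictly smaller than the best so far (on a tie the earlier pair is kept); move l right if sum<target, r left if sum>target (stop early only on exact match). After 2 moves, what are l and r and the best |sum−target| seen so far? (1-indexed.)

l=3, r=8, best |Δ|=6

[1,8] -8+35=27 d=12 * → l++
[2,8] -2+35=33 d=6 * → l++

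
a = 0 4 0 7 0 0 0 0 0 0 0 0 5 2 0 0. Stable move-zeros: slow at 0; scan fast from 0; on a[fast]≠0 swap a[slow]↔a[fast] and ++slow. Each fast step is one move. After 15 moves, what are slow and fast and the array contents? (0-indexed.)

slow=4, fast=15, a=[4, 7, 5, 2, 0, 0, 0, 0, 0, 0, 0, 0, 0, 0, 0, 0]

slow=0 fast=0: a[fast]=0, fast++
slow=0 fast=1: a[fast]=4≠0 swap→a[0]=4, slow++,fast++
slow=1 fast=2: a[fast]=0, fast++
slow=1 fast=3: a[fast]=7≠0 swap→a[1]=7, slow++,fast++
slow=2 fast=4: a[fast]=0, fast++
slow=2 fast=5: a[fast]=0, fast++
slow=2 fast=6: a[fast]=0, fast++
slow=2 fast=7: a[fast]=0, fast++
slow=2 fast=8: a[fast]=0, fast++
slow=2 fast=9: a[fast]=0, fast++
slow=2 fast=10: a[fast]=0, fast++
slow=2 fast=11: a[fast]=0, fast++
slow=2 fast=12: a[fast]=5≠0 swap→a[2]=5, slow++,fast++
slow=3 fast=13: a[fast]=2≠0 swap→a[3]=2, slow++,fast++
slow=4 fast=14: a[fast]=0, fast++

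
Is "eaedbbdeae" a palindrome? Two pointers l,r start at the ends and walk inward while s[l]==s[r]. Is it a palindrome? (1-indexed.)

l=1 r=10: 'e'=='e', l++,r--
l=2 r=9: 'a'=='a', l++,r--
l=3 r=8: 'e'=='e', l++,r--
l=4 r=7: 'd'=='d', l++,r--
l=5 r=6: 'b'=='b', l++,r--

palindrome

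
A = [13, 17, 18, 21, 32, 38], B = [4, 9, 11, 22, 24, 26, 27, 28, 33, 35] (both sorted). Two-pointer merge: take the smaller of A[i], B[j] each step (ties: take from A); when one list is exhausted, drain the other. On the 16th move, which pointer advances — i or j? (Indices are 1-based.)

i=1 j=1: A[i]=13>B[j]=4 take 4, j++
i=1 j=2: A[i]=13>B[j]=9 take 9, j++
i=1 j=3: A[i]=13>B[j]=11 take 11, j++
i=1 j=4: A[i]=13<=B[j]=22 take 13, i++
i=2 j=4: A[i]=17<=B[j]=22 take 17, i++
i=3 j=4: A[i]=18<=B[j]=22 take 18, i++
i=4 j=4: A[i]=21<=B[j]=22 take 21, i++
i=5 j=4: A[i]=32>B[j]=22 take 22, j++
i=5 j=5: A[i]=32>B[j]=24 take 24, j++
i=5 j=6: A[i]=32>B[j]=26 take 26, j++
i=5 j=7: A[i]=32>B[j]=27 take 27, j++
i=5 j=8: A[i]=32>B[j]=28 take 28, j++
i=5 j=9: A[i]=32<=B[j]=33 take 32, i++
i=6 j=9: A[i]=38>B[j]=33 take 33, j++
i=6 j=10: A[i]=38>B[j]=35 take 35, j++
i=6 j=11: B done, take A[i]=38, i++

i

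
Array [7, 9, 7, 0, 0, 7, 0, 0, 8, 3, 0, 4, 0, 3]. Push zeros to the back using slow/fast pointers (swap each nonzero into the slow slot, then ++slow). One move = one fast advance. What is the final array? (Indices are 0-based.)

(s=0,f=0) a[fast]=7≠0 swap→a[0]=7 → slow++,fast++
(s=1,f=1) a[fast]=9≠0 swap→a[1]=9 → slow++,fast++
(s=2,f=2) a[fast]=7≠0 swap→a[2]=7 → slow++,fast++
(s=3,f=3) a[fast]=0 → fast++
(s=3,f=4) a[fast]=0 → fast++
(s=3,f=5) a[fast]=7≠0 swap→a[3]=7 → slow++,fast++
(s=4,f=6) a[fast]=0 → fast++
(s=4,f=7) a[fast]=0 → fast++
(s=4,f=8) a[fast]=8≠0 swap→a[4]=8 → slow++,fast++
(s=5,f=9) a[fast]=3≠0 swap→a[5]=3 → slow++,fast++
(s=6,f=10) a[fast]=0 → fast++
(s=6,f=11) a[fast]=4≠0 swap→a[6]=4 → slow++,fast++
(s=7,f=12) a[fast]=0 → fast++
(s=7,f=13) a[fast]=3≠0 swap→a[7]=3 → slow++,fast++

[7, 9, 7, 7, 8, 3, 4, 3, 0, 0, 0, 0, 0, 0]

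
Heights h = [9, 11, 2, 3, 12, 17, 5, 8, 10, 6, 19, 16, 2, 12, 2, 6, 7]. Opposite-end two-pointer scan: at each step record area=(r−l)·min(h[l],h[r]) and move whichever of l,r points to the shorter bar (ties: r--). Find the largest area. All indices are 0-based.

max area = 132

l=0 r=16: min(9,7)*16=112 best=112 *, r--
l=0 r=15: min(9,6)*15=90 best=112, r--
l=0 r=14: min(9,2)*14=28 best=112, r--
l=0 r=13: min(9,12)*13=117 best=117 *, l++
l=1 r=13: min(11,12)*12=132 best=132 *, l++
l=2 r=13: min(2,12)*11=22 best=132, l++
l=3 r=13: min(3,12)*10=30 best=132, l++
l=4 r=13: min(12,12)*9=108 best=132, r--
l=4 r=12: min(12,2)*8=16 best=132, r--
l=4 r=11: min(12,16)*7=84 best=132, l++
l=5 r=11: min(17,16)*6=96 best=132, r--
l=5 r=10: min(17,19)*5=85 best=132, l++
l=6 r=10: min(5,19)*4=20 best=132, l++
l=7 r=10: min(8,19)*3=24 best=132, l++
l=8 r=10: min(10,19)*2=20 best=132, l++
l=9 r=10: min(6,19)*1=6 best=132, l++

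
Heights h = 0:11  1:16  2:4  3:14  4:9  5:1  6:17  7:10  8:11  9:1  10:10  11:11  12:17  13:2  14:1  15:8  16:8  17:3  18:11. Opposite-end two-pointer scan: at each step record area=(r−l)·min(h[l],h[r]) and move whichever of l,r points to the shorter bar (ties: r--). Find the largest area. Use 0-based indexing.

l=0 r=18: min(11,11)*18=198 best=198 *, r--
l=0 r=17: min(11,3)*17=51 best=198, r--
l=0 r=16: min(11,8)*16=128 best=198, r--
l=0 r=15: min(11,8)*15=120 best=198, r--
l=0 r=14: min(11,1)*14=14 best=198, r--
l=0 r=13: min(11,2)*13=26 best=198, r--
l=0 r=12: min(11,17)*12=132 best=198, l++
l=1 r=12: min(16,17)*11=176 best=198, l++
l=2 r=12: min(4,17)*10=40 best=198, l++
l=3 r=12: min(14,17)*9=126 best=198, l++
l=4 r=12: min(9,17)*8=72 best=198, l++
l=5 r=12: min(1,17)*7=7 best=198, l++
l=6 r=12: min(17,17)*6=102 best=198, r--
l=6 r=11: min(17,11)*5=55 best=198, r--
l=6 r=10: min(17,10)*4=40 best=198, r--
l=6 r=9: min(17,1)*3=3 best=198, r--
l=6 r=8: min(17,11)*2=22 best=198, r--
l=6 r=7: min(17,10)*1=10 best=198, r--

max area = 198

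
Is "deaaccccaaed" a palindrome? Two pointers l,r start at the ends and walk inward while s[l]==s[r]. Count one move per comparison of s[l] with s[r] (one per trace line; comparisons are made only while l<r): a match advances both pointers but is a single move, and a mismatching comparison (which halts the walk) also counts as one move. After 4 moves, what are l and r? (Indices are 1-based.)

l=1 r=12: 'd'=='d', l++,r--
l=2 r=11: 'e'=='e', l++,r--
l=3 r=10: 'a'=='a', l++,r--
l=4 r=9: 'a'=='a', l++,r--

l=5, r=8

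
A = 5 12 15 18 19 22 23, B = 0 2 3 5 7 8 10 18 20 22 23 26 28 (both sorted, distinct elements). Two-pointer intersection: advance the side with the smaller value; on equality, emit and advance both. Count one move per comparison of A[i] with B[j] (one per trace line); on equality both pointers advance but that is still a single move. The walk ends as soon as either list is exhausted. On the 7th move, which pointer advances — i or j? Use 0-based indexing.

[i=0,j=0] 5>0 → j++
[i=0,j=1] 5>2 → j++
[i=0,j=2] 5>3 → j++
[i=0,j=3] 5==5 emit → i++,j++
[i=1,j=4] 12>7 → j++
[i=1,j=5] 12>8 → j++
[i=1,j=6] 12>10 → j++

j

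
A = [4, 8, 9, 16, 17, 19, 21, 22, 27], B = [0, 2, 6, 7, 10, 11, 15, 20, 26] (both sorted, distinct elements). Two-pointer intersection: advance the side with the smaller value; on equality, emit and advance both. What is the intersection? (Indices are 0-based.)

intersection = []

i=0 j=0: 4>0, j++
i=0 j=1: 4>2, j++
i=0 j=2: 4<6, i++
i=1 j=2: 8>6, j++
i=1 j=3: 8>7, j++
i=1 j=4: 8<10, i++
i=2 j=4: 9<10, i++
i=3 j=4: 16>10, j++
i=3 j=5: 16>11, j++
i=3 j=6: 16>15, j++
i=3 j=7: 16<20, i++
i=4 j=7: 17<20, i++
i=5 j=7: 19<20, i++
i=6 j=7: 21>20, j++
i=6 j=8: 21<26, i++
i=7 j=8: 22<26, i++
i=8 j=8: 27>26, j++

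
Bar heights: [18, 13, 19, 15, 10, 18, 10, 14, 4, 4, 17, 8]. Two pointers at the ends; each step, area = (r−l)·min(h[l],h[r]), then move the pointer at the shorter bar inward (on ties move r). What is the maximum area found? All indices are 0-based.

[0,11] min(18,8)*11=88 best=88 * → r--
[0,10] min(18,17)*10=170 best=170 * → r--
[0,9] min(18,4)*9=36 best=170 → r--
[0,8] min(18,4)*8=32 best=170 → r--
[0,7] min(18,14)*7=98 best=170 → r--
[0,6] min(18,10)*6=60 best=170 → r--
[0,5] min(18,18)*5=90 best=170 → r--
[0,4] min(18,10)*4=40 best=170 → r--
[0,3] min(18,15)*3=45 best=170 → r--
[0,2] min(18,19)*2=36 best=170 → l++
[1,2] min(13,19)*1=13 best=170 → l++

max area = 170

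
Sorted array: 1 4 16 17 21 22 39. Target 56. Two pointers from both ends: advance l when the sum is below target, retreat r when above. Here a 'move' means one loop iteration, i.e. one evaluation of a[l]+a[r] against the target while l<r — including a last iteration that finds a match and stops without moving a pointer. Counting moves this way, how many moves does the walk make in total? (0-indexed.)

l=0 r=6: 1+39=40 <56, l++
l=1 r=6: 4+39=43 <56, l++
l=2 r=6: 16+39=55 <56, l++
l=3 r=6: 17+39=56, found

4 moves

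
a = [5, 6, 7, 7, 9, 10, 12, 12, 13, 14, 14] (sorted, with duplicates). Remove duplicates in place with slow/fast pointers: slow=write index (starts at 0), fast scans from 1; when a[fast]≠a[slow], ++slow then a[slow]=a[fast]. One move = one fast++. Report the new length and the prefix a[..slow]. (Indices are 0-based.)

length 8; prefix = [5, 6, 7, 9, 10, 12, 13, 14]

slow=0 fast=1: a[fast]=6≠a[slow]=5 write a[1]=6, slow++,fast++
slow=1 fast=2: a[fast]=7≠a[slow]=6 write a[2]=7, slow++,fast++
slow=2 fast=3: a[fast]=7=a[slow] dup, fast++
slow=2 fast=4: a[fast]=9≠a[slow]=7 write a[3]=9, slow++,fast++
slow=3 fast=5: a[fast]=10≠a[slow]=9 write a[4]=10, slow++,fast++
slow=4 fast=6: a[fast]=12≠a[slow]=10 write a[5]=12, slow++,fast++
slow=5 fast=7: a[fast]=12=a[slow] dup, fast++
slow=5 fast=8: a[fast]=13≠a[slow]=12 write a[6]=13, slow++,fast++
slow=6 fast=9: a[fast]=14≠a[slow]=13 write a[7]=14, slow++,fast++
slow=7 fast=10: a[fast]=14=a[slow] dup, fast++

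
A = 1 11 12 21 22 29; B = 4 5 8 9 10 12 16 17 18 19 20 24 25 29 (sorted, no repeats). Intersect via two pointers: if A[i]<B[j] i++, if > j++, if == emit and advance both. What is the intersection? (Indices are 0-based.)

[i=0,j=0] 1<4 → i++
[i=1,j=0] 11>4 → j++
[i=1,j=1] 11>5 → j++
[i=1,j=2] 11>8 → j++
[i=1,j=3] 11>9 → j++
[i=1,j=4] 11>10 → j++
[i=1,j=5] 11<12 → i++
[i=2,j=5] 12==12 emit → i++,j++
[i=3,j=6] 21>16 → j++
[i=3,j=7] 21>17 → j++
[i=3,j=8] 21>18 → j++
[i=3,j=9] 21>19 → j++
[i=3,j=10] 21>20 → j++
[i=3,j=11] 21<24 → i++
[i=4,j=11] 22<24 → i++
[i=5,j=11] 29>24 → j++
[i=5,j=12] 29>25 → j++
[i=5,j=13] 29==29 emit → i++,j++

intersection = [12, 29]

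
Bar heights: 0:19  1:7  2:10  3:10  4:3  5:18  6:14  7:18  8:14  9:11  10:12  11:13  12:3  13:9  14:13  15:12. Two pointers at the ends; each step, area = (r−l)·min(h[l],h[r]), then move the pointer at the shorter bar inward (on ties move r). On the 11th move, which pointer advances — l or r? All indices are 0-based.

l=0 r=15: min(19,12)*15=180 best=180 *, r--
l=0 r=14: min(19,13)*14=182 best=182 *, r--
l=0 r=13: min(19,9)*13=117 best=182, r--
l=0 r=12: min(19,3)*12=36 best=182, r--
l=0 r=11: min(19,13)*11=143 best=182, r--
l=0 r=10: min(19,12)*10=120 best=182, r--
l=0 r=9: min(19,11)*9=99 best=182, r--
l=0 r=8: min(19,14)*8=112 best=182, r--
l=0 r=7: min(19,18)*7=126 best=182, r--
l=0 r=6: min(19,14)*6=84 best=182, r--
l=0 r=5: min(19,18)*5=90 best=182, r--

r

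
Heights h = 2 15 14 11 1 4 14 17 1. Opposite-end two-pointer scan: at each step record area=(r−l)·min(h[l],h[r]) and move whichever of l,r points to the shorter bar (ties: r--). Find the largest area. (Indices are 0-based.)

l=0 r=8: min(2,1)*8=8 best=8 *, r--
l=0 r=7: min(2,17)*7=14 best=14 *, l++
l=1 r=7: min(15,17)*6=90 best=90 *, l++
l=2 r=7: min(14,17)*5=70 best=90, l++
l=3 r=7: min(11,17)*4=44 best=90, l++
l=4 r=7: min(1,17)*3=3 best=90, l++
l=5 r=7: min(4,17)*2=8 best=90, l++
l=6 r=7: min(14,17)*1=14 best=90, l++

max area = 90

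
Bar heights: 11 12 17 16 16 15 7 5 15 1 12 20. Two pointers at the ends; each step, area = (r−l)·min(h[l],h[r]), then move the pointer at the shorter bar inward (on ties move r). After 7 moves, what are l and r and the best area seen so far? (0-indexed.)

l=7, r=11, best area=153

[0,11] min(11,20)*11=121 best=121 * → l++
[1,11] min(12,20)*10=120 best=121 → l++
[2,11] min(17,20)*9=153 best=153 * → l++
[3,11] min(16,20)*8=128 best=153 → l++
[4,11] min(16,20)*7=112 best=153 → l++
[5,11] min(15,20)*6=90 best=153 → l++
[6,11] min(7,20)*5=35 best=153 → l++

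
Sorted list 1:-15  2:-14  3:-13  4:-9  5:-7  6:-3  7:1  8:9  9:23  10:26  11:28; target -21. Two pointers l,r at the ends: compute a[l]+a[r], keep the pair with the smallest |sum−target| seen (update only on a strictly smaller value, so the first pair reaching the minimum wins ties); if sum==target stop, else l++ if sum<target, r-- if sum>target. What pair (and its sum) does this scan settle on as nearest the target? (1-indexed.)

l=1 r=11: -15+28=13 d=34 *, r--
l=1 r=10: -15+26=11 d=32 *, r--
l=1 r=9: -15+23=8 d=29 *, r--
l=1 r=8: -15+9=-6 d=15 *, r--
l=1 r=7: -15+1=-14 d=7 *, r--
l=1 r=6: -15+-3=-18 d=3 *, r--
l=1 r=5: -15+-7=-22 d=1 *, l++
l=2 r=5: -14+-7=-21 d=0 *, stop

pair (-14, -7) with sum -21 (|Δ|=0)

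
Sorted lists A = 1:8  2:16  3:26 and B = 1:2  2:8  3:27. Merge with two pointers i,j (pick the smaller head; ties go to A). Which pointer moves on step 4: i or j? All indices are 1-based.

i

i=1 j=1: A[i]=8>B[j]=2 take 2, j++
i=1 j=2: A[i]=8<=B[j]=8 take 8, i++
i=2 j=2: A[i]=16>B[j]=8 take 8, j++
i=2 j=3: A[i]=16<=B[j]=27 take 16, i++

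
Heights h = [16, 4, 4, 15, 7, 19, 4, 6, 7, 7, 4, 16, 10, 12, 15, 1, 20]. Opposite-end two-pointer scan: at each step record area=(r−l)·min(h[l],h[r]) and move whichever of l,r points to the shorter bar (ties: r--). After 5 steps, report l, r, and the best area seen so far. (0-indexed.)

l=0 r=16: min(16,20)*16=256 best=256 *, l++
l=1 r=16: min(4,20)*15=60 best=256, l++
l=2 r=16: min(4,20)*14=56 best=256, l++
l=3 r=16: min(15,20)*13=195 best=256, l++
l=4 r=16: min(7,20)*12=84 best=256, l++

l=5, r=16, best area=256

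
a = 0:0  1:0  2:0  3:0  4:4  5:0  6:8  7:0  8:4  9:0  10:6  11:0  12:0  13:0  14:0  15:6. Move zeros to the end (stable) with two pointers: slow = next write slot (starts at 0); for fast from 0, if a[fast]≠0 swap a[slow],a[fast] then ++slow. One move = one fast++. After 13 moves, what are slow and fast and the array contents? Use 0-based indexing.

slow=4, fast=13, a=[4, 8, 4, 6, 0, 0, 0, 0, 0, 0, 0, 0, 0, 0, 0, 6]

(s=0,f=0) a[fast]=0 → fast++
(s=0,f=1) a[fast]=0 → fast++
(s=0,f=2) a[fast]=0 → fast++
(s=0,f=3) a[fast]=0 → fast++
(s=0,f=4) a[fast]=4≠0 swap→a[0]=4 → slow++,fast++
(s=1,f=5) a[fast]=0 → fast++
(s=1,f=6) a[fast]=8≠0 swap→a[1]=8 → slow++,fast++
(s=2,f=7) a[fast]=0 → fast++
(s=2,f=8) a[fast]=4≠0 swap→a[2]=4 → slow++,fast++
(s=3,f=9) a[fast]=0 → fast++
(s=3,f=10) a[fast]=6≠0 swap→a[3]=6 → slow++,fast++
(s=4,f=11) a[fast]=0 → fast++
(s=4,f=12) a[fast]=0 → fast++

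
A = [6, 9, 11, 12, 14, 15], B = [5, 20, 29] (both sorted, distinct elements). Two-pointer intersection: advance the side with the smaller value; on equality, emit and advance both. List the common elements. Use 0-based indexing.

intersection = []

i=0 j=0: 6>5, j++
i=0 j=1: 6<20, i++
i=1 j=1: 9<20, i++
i=2 j=1: 11<20, i++
i=3 j=1: 12<20, i++
i=4 j=1: 14<20, i++
i=5 j=1: 15<20, i++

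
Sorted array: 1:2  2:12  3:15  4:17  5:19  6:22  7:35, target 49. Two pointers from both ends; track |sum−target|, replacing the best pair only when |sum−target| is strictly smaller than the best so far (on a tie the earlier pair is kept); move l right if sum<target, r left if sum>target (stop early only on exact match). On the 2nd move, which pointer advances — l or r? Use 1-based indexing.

l=1 r=7: 2+35=37 d=12 *, l++
l=2 r=7: 12+35=47 d=2 *, l++

l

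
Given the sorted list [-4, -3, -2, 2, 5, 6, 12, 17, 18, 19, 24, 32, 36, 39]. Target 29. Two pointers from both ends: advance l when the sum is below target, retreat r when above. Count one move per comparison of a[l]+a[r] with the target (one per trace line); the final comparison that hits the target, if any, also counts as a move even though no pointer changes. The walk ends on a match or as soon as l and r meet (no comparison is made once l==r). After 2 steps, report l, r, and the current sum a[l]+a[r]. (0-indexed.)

l=0, r=11, sum=28

[0,13] -4+39=35 >29 → r--
[0,12] -4+36=32 >29 → r--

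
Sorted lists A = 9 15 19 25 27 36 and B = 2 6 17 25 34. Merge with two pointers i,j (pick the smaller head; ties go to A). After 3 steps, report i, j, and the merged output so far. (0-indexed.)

[i=0,j=0] A[i]=9>B[j]=2 take 2 → j++
[i=0,j=1] A[i]=9>B[j]=6 take 6 → j++
[i=0,j=2] A[i]=9<=B[j]=17 take 9 → i++

i=1, j=2, merged so far=[2, 6, 9]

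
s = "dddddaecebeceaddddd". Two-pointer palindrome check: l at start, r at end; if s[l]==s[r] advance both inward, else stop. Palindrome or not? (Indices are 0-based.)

l=0 r=18: 'd'=='d', l++,r--
l=1 r=17: 'd'=='d', l++,r--
l=2 r=16: 'd'=='d', l++,r--
l=3 r=15: 'd'=='d', l++,r--
l=4 r=14: 'd'=='d', l++,r--
l=5 r=13: 'a'=='a', l++,r--
l=6 r=12: 'e'=='e', l++,r--
l=7 r=11: 'c'=='c', l++,r--
l=8 r=10: 'e'=='e', l++,r--

palindrome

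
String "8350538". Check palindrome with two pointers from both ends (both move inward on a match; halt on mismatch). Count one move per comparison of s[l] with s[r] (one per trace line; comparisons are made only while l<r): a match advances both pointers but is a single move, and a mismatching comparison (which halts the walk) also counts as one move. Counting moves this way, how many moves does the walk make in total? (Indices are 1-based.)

3 moves

l=1 r=7: '8'=='8', l++,r--
l=2 r=6: '3'=='3', l++,r--
l=3 r=5: '5'=='5', l++,r--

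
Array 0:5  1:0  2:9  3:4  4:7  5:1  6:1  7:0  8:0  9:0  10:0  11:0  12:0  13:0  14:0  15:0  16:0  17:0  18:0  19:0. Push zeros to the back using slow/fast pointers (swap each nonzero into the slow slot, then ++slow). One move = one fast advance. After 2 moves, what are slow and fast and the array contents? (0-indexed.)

(s=0,f=0) a[fast]=5≠0 swap→a[0]=5 → slow++,fast++
(s=1,f=1) a[fast]=0 → fast++

slow=1, fast=2, a=[5, 0, 9, 4, 7, 1, 1, 0, 0, 0, 0, 0, 0, 0, 0, 0, 0, 0, 0, 0]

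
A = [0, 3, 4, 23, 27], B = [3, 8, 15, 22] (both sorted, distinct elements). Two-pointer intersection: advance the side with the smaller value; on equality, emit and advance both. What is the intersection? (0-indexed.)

intersection = [3]

i=0 j=0: 0<3, i++
i=1 j=0: 3==3 emit, i++,j++
i=2 j=1: 4<8, i++
i=3 j=1: 23>8, j++
i=3 j=2: 23>15, j++
i=3 j=3: 23>22, j++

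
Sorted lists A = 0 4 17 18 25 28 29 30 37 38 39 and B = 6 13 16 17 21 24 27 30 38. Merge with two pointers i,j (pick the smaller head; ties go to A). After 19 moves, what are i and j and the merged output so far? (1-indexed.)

i=11, j=10, merged so far=[0, 4, 6, 13, 16, 17, 17, 18, 21, 24, 25, 27, 28, 29, 30, 30, 37, 38, 38]

i=1 j=1: A[i]=0<=B[j]=6 take 0, i++
i=2 j=1: A[i]=4<=B[j]=6 take 4, i++
i=3 j=1: A[i]=17>B[j]=6 take 6, j++
i=3 j=2: A[i]=17>B[j]=13 take 13, j++
i=3 j=3: A[i]=17>B[j]=16 take 16, j++
i=3 j=4: A[i]=17<=B[j]=17 take 17, i++
i=4 j=4: A[i]=18>B[j]=17 take 17, j++
i=4 j=5: A[i]=18<=B[j]=21 take 18, i++
i=5 j=5: A[i]=25>B[j]=21 take 21, j++
i=5 j=6: A[i]=25>B[j]=24 take 24, j++
i=5 j=7: A[i]=25<=B[j]=27 take 25, i++
i=6 j=7: A[i]=28>B[j]=27 take 27, j++
i=6 j=8: A[i]=28<=B[j]=30 take 28, i++
i=7 j=8: A[i]=29<=B[j]=30 take 29, i++
i=8 j=8: A[i]=30<=B[j]=30 take 30, i++
i=9 j=8: A[i]=37>B[j]=30 take 30, j++
i=9 j=9: A[i]=37<=B[j]=38 take 37, i++
i=10 j=9: A[i]=38<=B[j]=38 take 38, i++
i=11 j=9: A[i]=39>B[j]=38 take 38, j++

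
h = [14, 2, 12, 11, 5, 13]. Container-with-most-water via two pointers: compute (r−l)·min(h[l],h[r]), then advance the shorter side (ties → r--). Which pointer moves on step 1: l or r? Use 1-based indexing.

r

[1,6] min(14,13)*5=65 best=65 * → r--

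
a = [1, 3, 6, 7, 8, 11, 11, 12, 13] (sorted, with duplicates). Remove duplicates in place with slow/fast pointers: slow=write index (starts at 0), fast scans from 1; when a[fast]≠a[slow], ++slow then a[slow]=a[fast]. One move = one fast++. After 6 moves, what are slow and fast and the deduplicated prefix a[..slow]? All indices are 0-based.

slow=5, fast=7, prefix=[1, 3, 6, 7, 8, 11]

(s=0,f=1) a[fast]=3≠a[slow]=1 write a[1]=3 → slow++,fast++
(s=1,f=2) a[fast]=6≠a[slow]=3 write a[2]=6 → slow++,fast++
(s=2,f=3) a[fast]=7≠a[slow]=6 write a[3]=7 → slow++,fast++
(s=3,f=4) a[fast]=8≠a[slow]=7 write a[4]=8 → slow++,fast++
(s=4,f=5) a[fast]=11≠a[slow]=8 write a[5]=11 → slow++,fast++
(s=5,f=6) a[fast]=11=a[slow] dup → fast++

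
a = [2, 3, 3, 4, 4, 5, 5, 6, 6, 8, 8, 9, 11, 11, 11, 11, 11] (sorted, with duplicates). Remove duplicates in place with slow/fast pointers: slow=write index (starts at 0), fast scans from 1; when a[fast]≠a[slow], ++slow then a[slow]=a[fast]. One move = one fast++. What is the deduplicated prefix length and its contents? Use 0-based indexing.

(s=0,f=1) a[fast]=3≠a[slow]=2 write a[1]=3 → slow++,fast++
(s=1,f=2) a[fast]=3=a[slow] dup → fast++
(s=1,f=3) a[fast]=4≠a[slow]=3 write a[2]=4 → slow++,fast++
(s=2,f=4) a[fast]=4=a[slow] dup → fast++
(s=2,f=5) a[fast]=5≠a[slow]=4 write a[3]=5 → slow++,fast++
(s=3,f=6) a[fast]=5=a[slow] dup → fast++
(s=3,f=7) a[fast]=6≠a[slow]=5 write a[4]=6 → slow++,fast++
(s=4,f=8) a[fast]=6=a[slow] dup → fast++
(s=4,f=9) a[fast]=8≠a[slow]=6 write a[5]=8 → slow++,fast++
(s=5,f=10) a[fast]=8=a[slow] dup → fast++
(s=5,f=11) a[fast]=9≠a[slow]=8 write a[6]=9 → slow++,fast++
(s=6,f=12) a[fast]=11≠a[slow]=9 write a[7]=11 → slow++,fast++
(s=7,f=13) a[fast]=11=a[slow] dup → fast++
(s=7,f=14) a[fast]=11=a[slow] dup → fast++
(s=7,f=15) a[fast]=11=a[slow] dup → fast++
(s=7,f=16) a[fast]=11=a[slow] dup → fast++

length 8; prefix = [2, 3, 4, 5, 6, 8, 9, 11]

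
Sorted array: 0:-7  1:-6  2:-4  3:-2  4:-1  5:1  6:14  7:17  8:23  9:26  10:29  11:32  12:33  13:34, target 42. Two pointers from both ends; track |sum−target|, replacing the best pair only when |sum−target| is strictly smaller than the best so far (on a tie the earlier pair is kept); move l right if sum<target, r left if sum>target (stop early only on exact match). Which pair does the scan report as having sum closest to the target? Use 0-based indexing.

pair (14, 29) with sum 43 (|Δ|=1)

[0,13] -7+34=27 d=15 * → l++
[1,13] -6+34=28 d=14 * → l++
[2,13] -4+34=30 d=12 * → l++
[3,13] -2+34=32 d=10 * → l++
[4,13] -1+34=33 d=9 * → l++
[5,13] 1+34=35 d=7 * → l++
[6,13] 14+34=48 d=6 * → r--
[6,12] 14+33=47 d=5 * → r--
[6,11] 14+32=46 d=4 * → r--
[6,10] 14+29=43 d=1 * → r--
[6,9] 14+26=40 d=2 → l++
[7,9] 17+26=43 d=1 → r--
[7,8] 17+23=40 d=2 → l++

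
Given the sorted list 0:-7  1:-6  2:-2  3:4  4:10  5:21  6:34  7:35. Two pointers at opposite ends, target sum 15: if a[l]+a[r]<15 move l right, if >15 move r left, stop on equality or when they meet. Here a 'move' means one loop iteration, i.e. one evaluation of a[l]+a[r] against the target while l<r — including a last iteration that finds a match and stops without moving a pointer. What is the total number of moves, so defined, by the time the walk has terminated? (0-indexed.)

4 moves

[0,7] -7+35=28 >15 → r--
[0,6] -7+34=27 >15 → r--
[0,5] -7+21=14 <15 → l++
[1,5] -6+21=15 → found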